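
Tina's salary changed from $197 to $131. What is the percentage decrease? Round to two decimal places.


Find the absolute change:
|131 - 197| = 66
Divide by original and multiply by 100:
66 / 197 x 100 = 33.5025...% ≈ 33.5%

33.5%


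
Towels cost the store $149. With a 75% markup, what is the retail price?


Calculate the markup amount:
75% of $149 = $111.75
Add to cost:
$149 + $111.75 = $260.75

$260.75


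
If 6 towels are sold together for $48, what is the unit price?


Total cost: $48
Number of items: 6
Unit price: $48 / 6 = $8

$8


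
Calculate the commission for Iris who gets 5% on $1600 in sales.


Convert rate to decimal:
5% = 0.05
Multiply by sales:
$1600 x 0.05 = $80

$80


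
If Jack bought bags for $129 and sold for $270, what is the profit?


Selling price = $270
Cost price = $129
Profit = selling price - cost price:
Profit = $270 - $129 = $141

$141


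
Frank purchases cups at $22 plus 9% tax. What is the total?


Calculate the tax:
9% of $22 = $1.98
Add tax to price:
$22 + $1.98 = $23.98

$23.98


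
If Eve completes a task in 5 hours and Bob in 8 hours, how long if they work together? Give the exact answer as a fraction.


Eve's rate: 1/5 of the job per hour
Bob's rate: 1/8 of the job per hour
Combined rate: 1/5 + 1/8 = 13/40 per hour
Time = 1 / (13/40) = 40/13 hours (≈ 3.08 hours)

40/13 hours


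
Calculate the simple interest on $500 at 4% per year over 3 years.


Use the formula I = P x R x T / 100
P x R x T = 500 x 4 x 3 = 6000
I = 6000 / 100 = $60

$60


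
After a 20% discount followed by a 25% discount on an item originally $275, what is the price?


First discount:
20% of $275 = $55
Price after first discount:
$275 - $55 = $220
Second discount:
25% of $220 = $55
Final price:
$220 - $55 = $165

$165


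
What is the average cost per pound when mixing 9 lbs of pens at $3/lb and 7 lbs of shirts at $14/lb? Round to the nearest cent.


Cost of pens:
9 x $3 = $27
Cost of shirts:
7 x $14 = $98
Total cost: $27 + $98 = $125
Total weight: 16 lbs
Average: $125 / 16 = $7.8125 ≈ $7.81/lb

$7.81/lb


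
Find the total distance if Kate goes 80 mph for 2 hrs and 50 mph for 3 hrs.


Leg 1 distance:
80 x 2 = 160 miles
Leg 2 distance:
50 x 3 = 150 miles
Total distance:
160 + 150 = 310 miles

310 miles


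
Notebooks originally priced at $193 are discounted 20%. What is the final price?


Calculate the discount amount:
20% of $193 = $38.60
Subtract from original:
$193 - $38.60 = $154.40

$154.40


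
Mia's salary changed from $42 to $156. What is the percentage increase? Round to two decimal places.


Find the absolute change:
|156 - 42| = 114
Divide by original and multiply by 100:
114 / 42 x 100 = 271.4285...% ≈ 271.43%

271.43%


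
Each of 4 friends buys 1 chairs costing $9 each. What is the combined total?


Cost per person:
1 x $9 = $9
Group total:
4 x $9 = $36

$36


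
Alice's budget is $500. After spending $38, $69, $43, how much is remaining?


Add up expenses:
$38 + $69 + $43 = $150
Subtract from budget:
$500 - $150 = $350

$350


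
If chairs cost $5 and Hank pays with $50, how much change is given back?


Start with the amount paid:
$50
Subtract the price:
$50 - $5 = $45

$45


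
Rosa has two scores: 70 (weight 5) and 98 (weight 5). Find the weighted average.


Weighted sum:
5 x 70 + 5 x 98 = 840
Total weight:
5 + 5 = 10
Weighted average:
840 / 10 = 84

84


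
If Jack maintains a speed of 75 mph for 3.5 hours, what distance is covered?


Use the formula: distance = speed x time
Speed = 75 mph, Time = 3.5 hours
75 x 3.5 = 262.5 miles

262.5 miles


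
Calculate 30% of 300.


Convert percentage to decimal:
30% = 0.3
Multiply:
300 x 0.3 = 90

90


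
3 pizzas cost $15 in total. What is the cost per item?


Total cost: $15
Number of items: 3
Unit price: $15 / 3 = $5

$5


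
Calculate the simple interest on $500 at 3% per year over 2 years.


Use the formula I = P x R x T / 100
P x R x T = 500 x 3 x 2 = 3000
I = 3000 / 100 = $30

$30


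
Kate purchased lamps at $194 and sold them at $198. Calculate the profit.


Selling price = $198
Cost price = $194
Profit = selling price - cost price:
Profit = $198 - $194 = $4

$4


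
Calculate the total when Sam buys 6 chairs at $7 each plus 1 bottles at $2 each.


Cost of chairs:
6 x $7 = $42
Cost of bottles:
1 x $2 = $2
Add both:
$42 + $2 = $44

$44


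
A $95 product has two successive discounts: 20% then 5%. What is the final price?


First discount:
20% of $95 = $19
Price after first discount:
$95 - $19 = $76
Second discount:
5% of $76 = $3.80
Final price:
$76 - $3.80 = $72.20

$72.20


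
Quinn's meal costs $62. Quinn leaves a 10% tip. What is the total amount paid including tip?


Calculate the tip:
10% of $62 = $6.20
Add tip to meal cost:
$62 + $6.20 = $68.20

$68.20


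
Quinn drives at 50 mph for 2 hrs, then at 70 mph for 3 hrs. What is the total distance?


Leg 1 distance:
50 x 2 = 100 miles
Leg 2 distance:
70 x 3 = 210 miles
Total distance:
100 + 210 = 310 miles

310 miles


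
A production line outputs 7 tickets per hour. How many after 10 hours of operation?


Production rate: 7 tickets per hour
Time: 10 hours
Total: 7 x 10 = 70 tickets

70 tickets


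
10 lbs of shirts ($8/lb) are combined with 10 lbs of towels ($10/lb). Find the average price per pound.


Cost of shirts:
10 x $8 = $80
Cost of towels:
10 x $10 = $100
Total cost: $80 + $100 = $180
Total weight: 20 lbs
Average: $180 / 20 = $9/lb

$9/lb


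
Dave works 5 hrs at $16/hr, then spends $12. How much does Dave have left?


Calculate earnings:
5 x $16 = $80
Subtract spending:
$80 - $12 = $68

$68


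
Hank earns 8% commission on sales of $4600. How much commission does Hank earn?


Convert rate to decimal:
8% = 0.08
Multiply by sales:
$4600 x 0.08 = $368

$368


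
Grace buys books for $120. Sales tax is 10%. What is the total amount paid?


Calculate the tax:
10% of $120 = $12
Add tax to price:
$120 + $12 = $132

$132


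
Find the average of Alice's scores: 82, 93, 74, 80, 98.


Add the scores:
82 + 93 + 74 + 80 + 98 = 427
Divide by the number of tests:
427 / 5 = 85.4

85.4


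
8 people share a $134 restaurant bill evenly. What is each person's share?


Total bill: $134
Number of people: 8
Each pays: $134 / 8 = $16.75

$16.75


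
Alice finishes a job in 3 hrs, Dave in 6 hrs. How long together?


Alice's rate: 1/3 of the job per hour
Dave's rate: 1/6 of the job per hour
Combined rate: 1/3 + 1/6 = 1/2 per hour
Time = 1 / (1/2) = 2 hours

2 hours


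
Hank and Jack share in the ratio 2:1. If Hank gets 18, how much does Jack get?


Find the multiplier:
18 / 2 = 9
Apply to Jack's share:
1 x 9 = 9

9


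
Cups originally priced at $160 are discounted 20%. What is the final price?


Calculate the discount amount:
20% of $160 = $32
Subtract from original:
$160 - $32 = $128

$128


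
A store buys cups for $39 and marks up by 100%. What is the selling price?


Calculate the markup amount:
100% of $39 = $39
Add to cost:
$39 + $39 = $78

$78


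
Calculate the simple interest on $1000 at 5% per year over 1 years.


Use the formula I = P x R x T / 100
P x R x T = 1000 x 5 x 1 = 5000
I = 5000 / 100 = $50

$50


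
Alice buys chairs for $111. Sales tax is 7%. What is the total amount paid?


Calculate the tax:
7% of $111 = $7.77
Add tax to price:
$111 + $7.77 = $118.77

$118.77


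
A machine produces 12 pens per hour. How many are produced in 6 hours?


Production rate: 12 pens per hour
Time: 6 hours
Total: 12 x 6 = 72 pens

72 pens


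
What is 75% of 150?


Convert percentage to decimal:
75% = 0.75
Multiply:
150 x 0.75 = 112.5

112.5


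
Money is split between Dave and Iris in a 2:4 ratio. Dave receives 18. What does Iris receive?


Find the multiplier:
18 / 2 = 9
Apply to Iris's share:
4 x 9 = 36

36


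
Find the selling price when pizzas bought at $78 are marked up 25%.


Calculate the markup amount:
25% of $78 = $19.50
Add to cost:
$78 + $19.50 = $97.50

$97.50


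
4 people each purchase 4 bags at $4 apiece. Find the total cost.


Cost per person:
4 x $4 = $16
Group total:
4 x $16 = $64

$64


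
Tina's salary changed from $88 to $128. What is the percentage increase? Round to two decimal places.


Find the absolute change:
|128 - 88| = 40
Divide by original and multiply by 100:
40 / 88 x 100 = 45.4545...% ≈ 45.45%

45.45%


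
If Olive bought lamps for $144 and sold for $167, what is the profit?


Selling price = $167
Cost price = $144
Profit = selling price - cost price:
Profit = $167 - $144 = $23

$23


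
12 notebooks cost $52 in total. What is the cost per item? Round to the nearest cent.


Total cost: $52
Number of items: 12
Unit price: $52 / 12 = $4.3333... ≈ $4.33

$4.33


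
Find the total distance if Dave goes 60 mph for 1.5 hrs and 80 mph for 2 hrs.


Leg 1 distance:
60 x 1.5 = 90 miles
Leg 2 distance:
80 x 2 = 160 miles
Total distance:
90 + 160 = 250 miles

250 miles


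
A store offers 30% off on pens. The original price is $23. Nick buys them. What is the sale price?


Calculate the discount amount:
30% of $23 = $6.90
Subtract from original:
$23 - $6.90 = $16.10

$16.10


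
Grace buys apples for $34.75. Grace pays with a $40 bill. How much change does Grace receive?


Start with the amount paid:
$40
Subtract the price:
$40 - $34.75 = $5.25

$5.25


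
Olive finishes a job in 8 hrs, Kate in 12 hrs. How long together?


Olive's rate: 1/8 of the job per hour
Kate's rate: 1/12 of the job per hour
Combined rate: 1/8 + 1/12 = 5/24 per hour
Time = 1 / (5/24) = 24/5 = 4.8 hours

4.8 hours


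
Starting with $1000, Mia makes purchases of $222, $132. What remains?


Add up expenses:
$222 + $132 = $354
Subtract from budget:
$1000 - $354 = $646

$646


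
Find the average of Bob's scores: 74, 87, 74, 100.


Add the scores:
74 + 87 + 74 + 100 = 335
Divide by the number of tests:
335 / 4 = 83.75

83.75


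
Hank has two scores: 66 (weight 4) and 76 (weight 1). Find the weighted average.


Weighted sum:
4 x 66 + 1 x 76 = 340
Total weight:
4 + 1 = 5
Weighted average:
340 / 5 = 68

68


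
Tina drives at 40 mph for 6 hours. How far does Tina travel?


Use the formula: distance = speed x time
Speed = 40 mph, Time = 6 hours
40 x 6 = 240 miles

240 miles


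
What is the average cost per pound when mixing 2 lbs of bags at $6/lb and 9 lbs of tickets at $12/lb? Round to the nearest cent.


Cost of bags:
2 x $6 = $12
Cost of tickets:
9 x $12 = $108
Total cost: $12 + $108 = $120
Total weight: 11 lbs
Average: $120 / 11 = $10.9090... ≈ $10.91/lb

$10.91/lb


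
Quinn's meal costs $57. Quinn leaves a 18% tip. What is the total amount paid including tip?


Calculate the tip:
18% of $57 = $10.26
Add tip to meal cost:
$57 + $10.26 = $67.26

$67.26


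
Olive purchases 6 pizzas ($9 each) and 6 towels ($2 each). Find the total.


Cost of pizzas:
6 x $9 = $54
Cost of towels:
6 x $2 = $12
Add both:
$54 + $12 = $66

$66


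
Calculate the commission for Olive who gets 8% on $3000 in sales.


Convert rate to decimal:
8% = 0.08
Multiply by sales:
$3000 x 0.08 = $240

$240


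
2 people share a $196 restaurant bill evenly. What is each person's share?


Total bill: $196
Number of people: 2
Each pays: $196 / 2 = $98

$98


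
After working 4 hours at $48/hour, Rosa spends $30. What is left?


Calculate earnings:
4 x $48 = $192
Subtract spending:
$192 - $30 = $162

$162


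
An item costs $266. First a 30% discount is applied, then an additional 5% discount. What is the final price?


First discount:
30% of $266 = $79.80
Price after first discount:
$266 - $79.80 = $186.20
Second discount:
5% of $186.20 = $9.31
Final price:
$186.20 - $9.31 = $176.89

$176.89


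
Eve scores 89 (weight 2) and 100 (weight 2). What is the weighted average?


Weighted sum:
2 x 89 + 2 x 100 = 378
Total weight:
2 + 2 = 4
Weighted average:
378 / 4 = 94.5

94.5


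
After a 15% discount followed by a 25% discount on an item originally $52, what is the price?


First discount:
15% of $52 = $7.80
Price after first discount:
$52 - $7.80 = $44.20
Second discount:
25% of $44.20 = $11.05
Final price:
$44.20 - $11.05 = $33.15

$33.15


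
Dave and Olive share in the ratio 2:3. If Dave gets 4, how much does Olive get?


Find the multiplier:
4 / 2 = 2
Apply to Olive's share:
3 x 2 = 6

6


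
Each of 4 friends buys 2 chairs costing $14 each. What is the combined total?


Cost per person:
2 x $14 = $28
Group total:
4 x $28 = $112

$112


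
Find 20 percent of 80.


Convert percentage to decimal:
20% = 0.2
Multiply:
80 x 0.2 = 16

16


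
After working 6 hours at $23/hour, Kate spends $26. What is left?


Calculate earnings:
6 x $23 = $138
Subtract spending:
$138 - $26 = $112

$112


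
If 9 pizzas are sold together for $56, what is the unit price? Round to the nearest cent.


Total cost: $56
Number of items: 9
Unit price: $56 / 9 = $6.2222... ≈ $6.22

$6.22


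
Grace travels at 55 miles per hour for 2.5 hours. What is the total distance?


Use the formula: distance = speed x time
Speed = 55 mph, Time = 2.5 hours
55 x 2.5 = 137.5 miles

137.5 miles


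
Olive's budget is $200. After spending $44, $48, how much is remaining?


Add up expenses:
$44 + $48 = $92
Subtract from budget:
$200 - $92 = $108

$108


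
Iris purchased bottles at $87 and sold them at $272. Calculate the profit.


Selling price = $272
Cost price = $87
Profit = selling price - cost price:
Profit = $272 - $87 = $185

$185


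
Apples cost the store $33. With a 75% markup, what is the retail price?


Calculate the markup amount:
75% of $33 = $24.75
Add to cost:
$33 + $24.75 = $57.75

$57.75


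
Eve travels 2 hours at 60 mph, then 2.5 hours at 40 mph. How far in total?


Leg 1 distance:
60 x 2 = 120 miles
Leg 2 distance:
40 x 2.5 = 100 miles
Total distance:
120 + 100 = 220 miles

220 miles


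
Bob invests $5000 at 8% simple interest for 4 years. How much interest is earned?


Use the formula I = P x R x T / 100
P x R x T = 5000 x 8 x 4 = 160000
I = 160000 / 100 = $1600

$1600


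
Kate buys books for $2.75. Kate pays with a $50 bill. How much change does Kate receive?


Start with the amount paid:
$50
Subtract the price:
$50 - $2.75 = $47.25

$47.25


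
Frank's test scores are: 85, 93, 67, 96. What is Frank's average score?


Add the scores:
85 + 93 + 67 + 96 = 341
Divide by the number of tests:
341 / 4 = 85.25

85.25


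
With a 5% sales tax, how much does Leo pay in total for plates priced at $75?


Calculate the tax:
5% of $75 = $3.75
Add tax to price:
$75 + $3.75 = $78.75

$78.75


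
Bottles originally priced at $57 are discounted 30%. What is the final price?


Calculate the discount amount:
30% of $57 = $17.10
Subtract from original:
$57 - $17.10 = $39.90

$39.90


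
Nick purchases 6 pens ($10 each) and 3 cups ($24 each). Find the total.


Cost of pens:
6 x $10 = $60
Cost of cups:
3 x $24 = $72
Add both:
$60 + $72 = $132

$132


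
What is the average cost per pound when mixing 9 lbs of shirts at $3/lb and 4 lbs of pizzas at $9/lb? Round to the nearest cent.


Cost of shirts:
9 x $3 = $27
Cost of pizzas:
4 x $9 = $36
Total cost: $27 + $36 = $63
Total weight: 13 lbs
Average: $63 / 13 = $4.8461... ≈ $4.85/lb

$4.85/lb


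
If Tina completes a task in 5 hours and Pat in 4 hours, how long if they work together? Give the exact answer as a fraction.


Tina's rate: 1/5 of the job per hour
Pat's rate: 1/4 of the job per hour
Combined rate: 1/5 + 1/4 = 9/20 per hour
Time = 1 / (9/20) = 20/9 hours (≈ 2.22 hours)

20/9 hours


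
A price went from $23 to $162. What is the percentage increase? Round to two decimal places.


Find the absolute change:
|162 - 23| = 139
Divide by original and multiply by 100:
139 / 23 x 100 = 604.3478...% ≈ 604.35%

604.35%


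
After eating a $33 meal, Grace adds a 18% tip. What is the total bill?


Calculate the tip:
18% of $33 = $5.94
Add tip to meal cost:
$33 + $5.94 = $38.94

$38.94


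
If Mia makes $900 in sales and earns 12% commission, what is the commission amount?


Convert rate to decimal:
12% = 0.12
Multiply by sales:
$900 x 0.12 = $108

$108


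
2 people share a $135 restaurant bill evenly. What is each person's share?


Total bill: $135
Number of people: 2
Each pays: $135 / 2 = $67.50

$67.50


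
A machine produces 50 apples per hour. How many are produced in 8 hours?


Production rate: 50 apples per hour
Time: 8 hours
Total: 50 x 8 = 400 apples

400 apples


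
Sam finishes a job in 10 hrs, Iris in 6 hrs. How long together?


Sam's rate: 1/10 of the job per hour
Iris's rate: 1/6 of the job per hour
Combined rate: 1/10 + 1/6 = 4/15 per hour
Time = 1 / (4/15) = 15/4 = 3.75 hours

3.75 hours


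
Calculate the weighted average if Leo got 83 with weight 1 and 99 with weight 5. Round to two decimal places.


Weighted sum:
1 x 83 + 5 x 99 = 578
Total weight:
1 + 5 = 6
Weighted average:
578 / 6 = 96.3333... ≈ 96.33

96.33


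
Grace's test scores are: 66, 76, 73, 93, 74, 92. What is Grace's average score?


Add the scores:
66 + 76 + 73 + 93 + 74 + 92 = 474
Divide by the number of tests:
474 / 6 = 79

79


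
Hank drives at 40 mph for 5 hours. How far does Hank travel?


Use the formula: distance = speed x time
Speed = 40 mph, Time = 5 hours
40 x 5 = 200 miles

200 miles


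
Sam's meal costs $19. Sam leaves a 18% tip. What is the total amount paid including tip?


Calculate the tip:
18% of $19 = $3.42
Add tip to meal cost:
$19 + $3.42 = $22.42

$22.42


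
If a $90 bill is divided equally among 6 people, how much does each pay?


Total bill: $90
Number of people: 6
Each pays: $90 / 6 = $15

$15


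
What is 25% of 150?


Convert percentage to decimal:
25% = 0.25
Multiply:
150 x 0.25 = 37.5

37.5


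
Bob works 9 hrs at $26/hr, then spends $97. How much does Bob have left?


Calculate earnings:
9 x $26 = $234
Subtract spending:
$234 - $97 = $137

$137


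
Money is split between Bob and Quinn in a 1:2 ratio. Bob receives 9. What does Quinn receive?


Find the multiplier:
9 / 1 = 9
Apply to Quinn's share:
2 x 9 = 18

18


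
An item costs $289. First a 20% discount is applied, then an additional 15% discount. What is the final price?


First discount:
20% of $289 = $57.80
Price after first discount:
$289 - $57.80 = $231.20
Second discount:
15% of $231.20 = $34.68
Final price:
$231.20 - $34.68 = $196.52

$196.52


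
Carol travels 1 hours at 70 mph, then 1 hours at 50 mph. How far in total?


Leg 1 distance:
70 x 1 = 70 miles
Leg 2 distance:
50 x 1 = 50 miles
Total distance:
70 + 50 = 120 miles

120 miles


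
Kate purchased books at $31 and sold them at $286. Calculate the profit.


Selling price = $286
Cost price = $31
Profit = selling price - cost price:
Profit = $286 - $31 = $255

$255


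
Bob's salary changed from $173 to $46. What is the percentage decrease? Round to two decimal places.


Find the absolute change:
|46 - 173| = 127
Divide by original and multiply by 100:
127 / 173 x 100 = 73.4104...% ≈ 73.41%

73.41%


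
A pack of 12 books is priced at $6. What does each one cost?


Total cost: $6
Number of items: 12
Unit price: $6 / 12 = $0.50

$0.50


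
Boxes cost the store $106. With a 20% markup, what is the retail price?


Calculate the markup amount:
20% of $106 = $21.20
Add to cost:
$106 + $21.20 = $127.20

$127.20


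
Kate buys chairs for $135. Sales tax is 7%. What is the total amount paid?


Calculate the tax:
7% of $135 = $9.45
Add tax to price:
$135 + $9.45 = $144.45

$144.45


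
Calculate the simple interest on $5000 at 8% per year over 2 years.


Use the formula I = P x R x T / 100
P x R x T = 5000 x 8 x 2 = 80000
I = 80000 / 100 = $800

$800


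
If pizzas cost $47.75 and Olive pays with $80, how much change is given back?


Start with the amount paid:
$80
Subtract the price:
$80 - $47.75 = $32.25

$32.25


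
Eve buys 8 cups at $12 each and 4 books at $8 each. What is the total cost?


Cost of cups:
8 x $12 = $96
Cost of books:
4 x $8 = $32
Add both:
$96 + $32 = $128

$128


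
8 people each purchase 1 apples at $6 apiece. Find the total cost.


Cost per person:
1 x $6 = $6
Group total:
8 x $6 = $48

$48


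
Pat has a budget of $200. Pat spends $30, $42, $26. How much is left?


Add up expenses:
$30 + $42 + $26 = $98
Subtract from budget:
$200 - $98 = $102

$102


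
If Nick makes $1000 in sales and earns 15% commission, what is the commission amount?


Convert rate to decimal:
15% = 0.15
Multiply by sales:
$1000 x 0.15 = $150

$150


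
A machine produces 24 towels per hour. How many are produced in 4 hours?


Production rate: 24 towels per hour
Time: 4 hours
Total: 24 x 4 = 96 towels

96 towels


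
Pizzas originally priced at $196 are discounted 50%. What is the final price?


Calculate the discount amount:
50% of $196 = $98
Subtract from original:
$196 - $98 = $98

$98


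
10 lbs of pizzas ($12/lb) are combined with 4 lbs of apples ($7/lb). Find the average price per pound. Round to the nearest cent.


Cost of pizzas:
10 x $12 = $120
Cost of apples:
4 x $7 = $28
Total cost: $120 + $28 = $148
Total weight: 14 lbs
Average: $148 / 14 = $10.5714... ≈ $10.57/lb

$10.57/lb


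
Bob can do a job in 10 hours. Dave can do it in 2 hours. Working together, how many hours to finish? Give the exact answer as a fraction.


Bob's rate: 1/10 of the job per hour
Dave's rate: 1/2 of the job per hour
Combined rate: 1/10 + 1/2 = 3/5 per hour
Time = 1 / (3/5) = 5/3 hours (≈ 1.67 hours)

5/3 hours


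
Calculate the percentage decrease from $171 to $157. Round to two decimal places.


Find the absolute change:
|157 - 171| = 14
Divide by original and multiply by 100:
14 / 171 x 100 = 8.1871...% ≈ 8.19%

8.19%


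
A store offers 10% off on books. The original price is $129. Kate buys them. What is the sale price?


Calculate the discount amount:
10% of $129 = $12.90
Subtract from original:
$129 - $12.90 = $116.10

$116.10


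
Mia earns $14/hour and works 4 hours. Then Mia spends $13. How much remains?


Calculate earnings:
4 x $14 = $56
Subtract spending:
$56 - $13 = $43

$43


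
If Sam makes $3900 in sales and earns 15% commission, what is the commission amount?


Convert rate to decimal:
15% = 0.15
Multiply by sales:
$3900 x 0.15 = $585

$585


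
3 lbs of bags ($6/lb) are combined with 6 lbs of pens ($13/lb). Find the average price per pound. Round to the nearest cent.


Cost of bags:
3 x $6 = $18
Cost of pens:
6 x $13 = $78
Total cost: $18 + $78 = $96
Total weight: 9 lbs
Average: $96 / 9 = $10.6666... ≈ $10.67/lb

$10.67/lb


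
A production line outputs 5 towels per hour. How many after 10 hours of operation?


Production rate: 5 towels per hour
Time: 10 hours
Total: 5 x 10 = 50 towels

50 towels


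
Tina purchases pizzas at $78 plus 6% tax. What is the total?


Calculate the tax:
6% of $78 = $4.68
Add tax to price:
$78 + $4.68 = $82.68

$82.68


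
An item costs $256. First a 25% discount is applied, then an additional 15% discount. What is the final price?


First discount:
25% of $256 = $64
Price after first discount:
$256 - $64 = $192
Second discount:
15% of $192 = $28.80
Final price:
$192 - $28.80 = $163.20

$163.20


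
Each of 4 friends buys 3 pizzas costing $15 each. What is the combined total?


Cost per person:
3 x $15 = $45
Group total:
4 x $45 = $180

$180


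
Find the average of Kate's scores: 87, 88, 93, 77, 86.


Add the scores:
87 + 88 + 93 + 77 + 86 = 431
Divide by the number of tests:
431 / 5 = 86.2

86.2


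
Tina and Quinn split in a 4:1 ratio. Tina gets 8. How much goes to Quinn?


Find the multiplier:
8 / 4 = 2
Apply to Quinn's share:
1 x 2 = 2

2


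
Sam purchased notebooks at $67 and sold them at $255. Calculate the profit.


Selling price = $255
Cost price = $67
Profit = selling price - cost price:
Profit = $255 - $67 = $188

$188


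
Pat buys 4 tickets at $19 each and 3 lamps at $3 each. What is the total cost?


Cost of tickets:
4 x $19 = $76
Cost of lamps:
3 x $3 = $9
Add both:
$76 + $9 = $85

$85


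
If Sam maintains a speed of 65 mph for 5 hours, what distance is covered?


Use the formula: distance = speed x time
Speed = 65 mph, Time = 5 hours
65 x 5 = 325 miles

325 miles


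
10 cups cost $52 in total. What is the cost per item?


Total cost: $52
Number of items: 10
Unit price: $52 / 10 = $5.20

$5.20


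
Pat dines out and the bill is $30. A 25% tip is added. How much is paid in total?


Calculate the tip:
25% of $30 = $7.50
Add tip to meal cost:
$30 + $7.50 = $37.50

$37.50


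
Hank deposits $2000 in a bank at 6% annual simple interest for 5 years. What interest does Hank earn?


Use the formula I = P x R x T / 100
P x R x T = 2000 x 6 x 5 = 60000
I = 60000 / 100 = $600

$600


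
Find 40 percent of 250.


Convert percentage to decimal:
40% = 0.4
Multiply:
250 x 0.4 = 100

100


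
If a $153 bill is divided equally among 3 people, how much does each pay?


Total bill: $153
Number of people: 3
Each pays: $153 / 3 = $51

$51


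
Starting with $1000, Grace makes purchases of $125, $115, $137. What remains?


Add up expenses:
$125 + $115 + $137 = $377
Subtract from budget:
$1000 - $377 = $623

$623


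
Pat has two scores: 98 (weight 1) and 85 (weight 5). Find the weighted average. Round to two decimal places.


Weighted sum:
1 x 98 + 5 x 85 = 523
Total weight:
1 + 5 = 6
Weighted average:
523 / 6 = 87.1666... ≈ 87.17

87.17


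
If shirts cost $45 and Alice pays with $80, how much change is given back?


Start with the amount paid:
$80
Subtract the price:
$80 - $45 = $35

$35


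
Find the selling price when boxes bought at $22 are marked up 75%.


Calculate the markup amount:
75% of $22 = $16.50
Add to cost:
$22 + $16.50 = $38.50

$38.50


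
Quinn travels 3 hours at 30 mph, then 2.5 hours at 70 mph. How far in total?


Leg 1 distance:
30 x 3 = 90 miles
Leg 2 distance:
70 x 2.5 = 175 miles
Total distance:
90 + 175 = 265 miles

265 miles


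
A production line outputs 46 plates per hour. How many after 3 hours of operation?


Production rate: 46 plates per hour
Time: 3 hours
Total: 46 x 3 = 138 plates

138 plates


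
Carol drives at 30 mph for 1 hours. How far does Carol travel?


Use the formula: distance = speed x time
Speed = 30 mph, Time = 1 hours
30 x 1 = 30 miles

30 miles


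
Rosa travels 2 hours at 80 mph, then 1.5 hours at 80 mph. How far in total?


Leg 1 distance:
80 x 2 = 160 miles
Leg 2 distance:
80 x 1.5 = 120 miles
Total distance:
160 + 120 = 280 miles

280 miles


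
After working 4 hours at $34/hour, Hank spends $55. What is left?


Calculate earnings:
4 x $34 = $136
Subtract spending:
$136 - $55 = $81

$81


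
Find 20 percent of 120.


Convert percentage to decimal:
20% = 0.2
Multiply:
120 x 0.2 = 24

24


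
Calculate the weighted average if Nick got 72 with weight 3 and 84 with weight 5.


Weighted sum:
3 x 72 + 5 x 84 = 636
Total weight:
3 + 5 = 8
Weighted average:
636 / 8 = 79.5

79.5


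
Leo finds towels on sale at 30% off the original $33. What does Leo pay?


Calculate the discount amount:
30% of $33 = $9.90
Subtract from original:
$33 - $9.90 = $23.10

$23.10


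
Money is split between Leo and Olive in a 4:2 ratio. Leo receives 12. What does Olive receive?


Find the multiplier:
12 / 4 = 3
Apply to Olive's share:
2 x 3 = 6

6


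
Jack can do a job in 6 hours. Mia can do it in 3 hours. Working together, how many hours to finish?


Jack's rate: 1/6 of the job per hour
Mia's rate: 1/3 of the job per hour
Combined rate: 1/6 + 1/3 = 1/2 per hour
Time = 1 / (1/2) = 2 hours

2 hours


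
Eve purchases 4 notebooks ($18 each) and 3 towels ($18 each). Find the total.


Cost of notebooks:
4 x $18 = $72
Cost of towels:
3 x $18 = $54
Add both:
$72 + $54 = $126

$126


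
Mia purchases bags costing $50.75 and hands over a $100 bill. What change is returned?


Start with the amount paid:
$100
Subtract the price:
$100 - $50.75 = $49.25

$49.25


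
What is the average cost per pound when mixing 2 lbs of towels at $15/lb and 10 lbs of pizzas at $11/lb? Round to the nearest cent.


Cost of towels:
2 x $15 = $30
Cost of pizzas:
10 x $11 = $110
Total cost: $30 + $110 = $140
Total weight: 12 lbs
Average: $140 / 12 = $11.6666... ≈ $11.67/lb

$11.67/lb


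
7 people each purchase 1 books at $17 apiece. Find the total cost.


Cost per person:
1 x $17 = $17
Group total:
7 x $17 = $119

$119


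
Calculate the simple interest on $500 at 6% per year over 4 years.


Use the formula I = P x R x T / 100
P x R x T = 500 x 6 x 4 = 12000
I = 12000 / 100 = $120

$120


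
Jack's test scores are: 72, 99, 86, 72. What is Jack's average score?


Add the scores:
72 + 99 + 86 + 72 = 329
Divide by the number of tests:
329 / 4 = 82.25

82.25


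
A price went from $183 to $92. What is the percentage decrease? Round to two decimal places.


Find the absolute change:
|92 - 183| = 91
Divide by original and multiply by 100:
91 / 183 x 100 = 49.7267...% ≈ 49.73%

49.73%


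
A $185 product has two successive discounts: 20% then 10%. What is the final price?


First discount:
20% of $185 = $37
Price after first discount:
$185 - $37 = $148
Second discount:
10% of $148 = $14.80
Final price:
$148 - $14.80 = $133.20

$133.20


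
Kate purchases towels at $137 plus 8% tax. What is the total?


Calculate the tax:
8% of $137 = $10.96
Add tax to price:
$137 + $10.96 = $147.96

$147.96


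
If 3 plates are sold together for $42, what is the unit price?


Total cost: $42
Number of items: 3
Unit price: $42 / 3 = $14

$14


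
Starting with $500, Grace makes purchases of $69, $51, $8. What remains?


Add up expenses:
$69 + $51 + $8 = $128
Subtract from budget:
$500 - $128 = $372

$372


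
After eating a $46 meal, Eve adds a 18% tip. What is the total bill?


Calculate the tip:
18% of $46 = $8.28
Add tip to meal cost:
$46 + $8.28 = $54.28

$54.28


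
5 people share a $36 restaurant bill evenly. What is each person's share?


Total bill: $36
Number of people: 5
Each pays: $36 / 5 = $7.20

$7.20


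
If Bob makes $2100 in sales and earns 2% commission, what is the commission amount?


Convert rate to decimal:
2% = 0.02
Multiply by sales:
$2100 x 0.02 = $42

$42


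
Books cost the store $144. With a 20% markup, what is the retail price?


Calculate the markup amount:
20% of $144 = $28.80
Add to cost:
$144 + $28.80 = $172.80

$172.80


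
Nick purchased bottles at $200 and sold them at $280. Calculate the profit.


Selling price = $280
Cost price = $200
Profit = selling price - cost price:
Profit = $280 - $200 = $80

$80


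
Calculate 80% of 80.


Convert percentage to decimal:
80% = 0.8
Multiply:
80 x 0.8 = 64

64


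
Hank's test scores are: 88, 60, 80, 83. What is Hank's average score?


Add the scores:
88 + 60 + 80 + 83 = 311
Divide by the number of tests:
311 / 4 = 77.75

77.75


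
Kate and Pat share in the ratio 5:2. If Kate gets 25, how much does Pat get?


Find the multiplier:
25 / 5 = 5
Apply to Pat's share:
2 x 5 = 10

10


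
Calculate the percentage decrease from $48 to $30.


Find the absolute change:
|30 - 48| = 18
Divide by original and multiply by 100:
18 / 48 x 100 = 37.5%

37.5%


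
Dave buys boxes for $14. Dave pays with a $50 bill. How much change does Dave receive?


Start with the amount paid:
$50
Subtract the price:
$50 - $14 = $36

$36


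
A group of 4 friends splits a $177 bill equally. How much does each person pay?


Total bill: $177
Number of people: 4
Each pays: $177 / 4 = $44.25

$44.25


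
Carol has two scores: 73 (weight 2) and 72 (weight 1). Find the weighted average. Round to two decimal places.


Weighted sum:
2 x 73 + 1 x 72 = 218
Total weight:
2 + 1 = 3
Weighted average:
218 / 3 = 72.6666... ≈ 72.67

72.67


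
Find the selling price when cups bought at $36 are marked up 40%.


Calculate the markup amount:
40% of $36 = $14.40
Add to cost:
$36 + $14.40 = $50.40

$50.40


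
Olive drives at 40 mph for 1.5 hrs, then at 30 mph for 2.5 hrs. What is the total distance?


Leg 1 distance:
40 x 1.5 = 60 miles
Leg 2 distance:
30 x 2.5 = 75 miles
Total distance:
60 + 75 = 135 miles

135 miles


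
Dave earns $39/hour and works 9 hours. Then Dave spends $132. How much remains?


Calculate earnings:
9 x $39 = $351
Subtract spending:
$351 - $132 = $219

$219


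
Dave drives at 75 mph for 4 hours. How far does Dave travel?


Use the formula: distance = speed x time
Speed = 75 mph, Time = 4 hours
75 x 4 = 300 miles

300 miles


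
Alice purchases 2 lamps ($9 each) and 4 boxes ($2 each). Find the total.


Cost of lamps:
2 x $9 = $18
Cost of boxes:
4 x $2 = $8
Add both:
$18 + $8 = $26

$26


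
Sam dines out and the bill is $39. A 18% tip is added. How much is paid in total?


Calculate the tip:
18% of $39 = $7.02
Add tip to meal cost:
$39 + $7.02 = $46.02

$46.02


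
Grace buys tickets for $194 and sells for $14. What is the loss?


Selling price = $14
Cost price = $194
Loss = cost price - selling price:
Loss = $194 - $14 = $180

$180


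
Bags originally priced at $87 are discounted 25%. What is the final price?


Calculate the discount amount:
25% of $87 = $21.75
Subtract from original:
$87 - $21.75 = $65.25

$65.25


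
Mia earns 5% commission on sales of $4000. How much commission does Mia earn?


Convert rate to decimal:
5% = 0.05
Multiply by sales:
$4000 x 0.05 = $200

$200


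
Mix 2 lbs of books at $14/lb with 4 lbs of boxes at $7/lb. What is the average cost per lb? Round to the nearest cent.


Cost of books:
2 x $14 = $28
Cost of boxes:
4 x $7 = $28
Total cost: $28 + $28 = $56
Total weight: 6 lbs
Average: $56 / 6 = $9.3333... ≈ $9.33/lb

$9.33/lb


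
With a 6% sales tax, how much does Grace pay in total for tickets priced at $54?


Calculate the tax:
6% of $54 = $3.24
Add tax to price:
$54 + $3.24 = $57.24

$57.24


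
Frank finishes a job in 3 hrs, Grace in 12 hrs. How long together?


Frank's rate: 1/3 of the job per hour
Grace's rate: 1/12 of the job per hour
Combined rate: 1/3 + 1/12 = 5/12 per hour
Time = 1 / (5/12) = 12/5 = 2.4 hours

2.4 hours


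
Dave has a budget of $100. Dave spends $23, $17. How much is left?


Add up expenses:
$23 + $17 = $40
Subtract from budget:
$100 - $40 = $60

$60


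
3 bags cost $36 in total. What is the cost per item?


Total cost: $36
Number of items: 3
Unit price: $36 / 3 = $12

$12


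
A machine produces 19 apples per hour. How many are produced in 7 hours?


Production rate: 19 apples per hour
Time: 7 hours
Total: 19 x 7 = 133 apples

133 apples


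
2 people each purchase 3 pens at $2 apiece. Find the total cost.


Cost per person:
3 x $2 = $6
Group total:
2 x $6 = $12

$12


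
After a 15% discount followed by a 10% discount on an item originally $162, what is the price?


First discount:
15% of $162 = $24.30
Price after first discount:
$162 - $24.30 = $137.70
Second discount:
10% of $137.70 = $13.77
Final price:
$137.70 - $13.77 = $123.93

$123.93


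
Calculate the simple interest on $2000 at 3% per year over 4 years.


Use the formula I = P x R x T / 100
P x R x T = 2000 x 3 x 4 = 24000
I = 24000 / 100 = $240

$240


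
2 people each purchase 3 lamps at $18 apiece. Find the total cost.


Cost per person:
3 x $18 = $54
Group total:
2 x $54 = $108

$108


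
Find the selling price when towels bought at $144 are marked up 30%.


Calculate the markup amount:
30% of $144 = $43.20
Add to cost:
$144 + $43.20 = $187.20

$187.20


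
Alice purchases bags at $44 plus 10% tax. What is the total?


Calculate the tax:
10% of $44 = $4.40
Add tax to price:
$44 + $4.40 = $48.40

$48.40


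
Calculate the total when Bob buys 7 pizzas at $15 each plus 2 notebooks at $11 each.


Cost of pizzas:
7 x $15 = $105
Cost of notebooks:
2 x $11 = $22
Add both:
$105 + $22 = $127

$127


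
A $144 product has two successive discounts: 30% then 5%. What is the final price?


First discount:
30% of $144 = $43.20
Price after first discount:
$144 - $43.20 = $100.80
Second discount:
5% of $100.80 = $5.04
Final price:
$100.80 - $5.04 = $95.76

$95.76


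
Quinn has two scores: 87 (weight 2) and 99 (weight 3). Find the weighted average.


Weighted sum:
2 x 87 + 3 x 99 = 471
Total weight:
2 + 3 = 5
Weighted average:
471 / 5 = 94.2

94.2


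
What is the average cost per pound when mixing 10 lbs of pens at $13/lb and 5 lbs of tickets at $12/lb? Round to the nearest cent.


Cost of pens:
10 x $13 = $130
Cost of tickets:
5 x $12 = $60
Total cost: $130 + $60 = $190
Total weight: 15 lbs
Average: $190 / 15 = $12.6666... ≈ $12.67/lb

$12.67/lb


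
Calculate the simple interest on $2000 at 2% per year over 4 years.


Use the formula I = P x R x T / 100
P x R x T = 2000 x 2 x 4 = 16000
I = 16000 / 100 = $160

$160


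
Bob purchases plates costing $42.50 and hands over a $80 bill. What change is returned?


Start with the amount paid:
$80
Subtract the price:
$80 - $42.50 = $37.50

$37.50


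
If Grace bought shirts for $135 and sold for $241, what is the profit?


Selling price = $241
Cost price = $135
Profit = selling price - cost price:
Profit = $241 - $135 = $106

$106


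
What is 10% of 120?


Convert percentage to decimal:
10% = 0.1
Multiply:
120 x 0.1 = 12

12


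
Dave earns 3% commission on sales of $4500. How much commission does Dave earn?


Convert rate to decimal:
3% = 0.03
Multiply by sales:
$4500 x 0.03 = $135

$135


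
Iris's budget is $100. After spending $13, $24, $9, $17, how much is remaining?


Add up expenses:
$13 + $24 + $9 + $17 = $63
Subtract from budget:
$100 - $63 = $37

$37


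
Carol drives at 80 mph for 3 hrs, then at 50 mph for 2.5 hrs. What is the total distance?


Leg 1 distance:
80 x 3 = 240 miles
Leg 2 distance:
50 x 2.5 = 125 miles
Total distance:
240 + 125 = 365 miles

365 miles


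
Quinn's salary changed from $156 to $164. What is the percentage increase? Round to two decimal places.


Find the absolute change:
|164 - 156| = 8
Divide by original and multiply by 100:
8 / 156 x 100 = 5.1282...% ≈ 5.13%

5.13%


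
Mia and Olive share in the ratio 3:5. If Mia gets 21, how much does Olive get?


Find the multiplier:
21 / 3 = 7
Apply to Olive's share:
5 x 7 = 35

35


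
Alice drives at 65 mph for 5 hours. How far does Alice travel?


Use the formula: distance = speed x time
Speed = 65 mph, Time = 5 hours
65 x 5 = 325 miles

325 miles


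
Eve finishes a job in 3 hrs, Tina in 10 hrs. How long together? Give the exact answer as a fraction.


Eve's rate: 1/3 of the job per hour
Tina's rate: 1/10 of the job per hour
Combined rate: 1/3 + 1/10 = 13/30 per hour
Time = 1 / (13/30) = 30/13 hours (≈ 2.31 hours)

30/13 hours


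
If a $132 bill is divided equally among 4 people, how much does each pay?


Total bill: $132
Number of people: 4
Each pays: $132 / 4 = $33

$33


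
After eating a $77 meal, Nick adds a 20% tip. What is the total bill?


Calculate the tip:
20% of $77 = $15.40
Add tip to meal cost:
$77 + $15.40 = $92.40

$92.40
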